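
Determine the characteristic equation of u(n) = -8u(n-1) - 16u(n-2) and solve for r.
Substitute u(n) = rⁿ and divide through by rⁿ⁻²: r² + 8r + 16 = 0
Factor: (r + 4)² = 0, so r = -4 (double root).
General solution: u(n) = (A + Bn)·(-4)ⁿ

Characteristic: r² + 8r + 16 = 0, Roots: r = -4 (double root)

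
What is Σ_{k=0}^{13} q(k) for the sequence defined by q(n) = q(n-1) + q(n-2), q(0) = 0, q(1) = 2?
Computing the sequence terms: 0, 2, 2, 4, 6, 10, 16, 26, 42, 68, 110, 178, 288, 466
Adding these values together:

1218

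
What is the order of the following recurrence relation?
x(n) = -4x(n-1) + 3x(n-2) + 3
The order is the largest lag k for which x(n-k) appears. Here the deepest term is x(n-2) (the 3 term is non-homogeneous and does not affect the order), so the order is 2.

Order 2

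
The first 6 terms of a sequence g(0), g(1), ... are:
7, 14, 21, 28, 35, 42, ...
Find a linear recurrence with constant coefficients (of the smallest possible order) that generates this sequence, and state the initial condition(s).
Look for the lowest-order linear relation among consecutive terms.
Observation: consecutive differences are constant (= 7).
Check at n=2: 1·14 + 7 = 21. ✓

g(n) = g(n-1) + 7, g(0) = 7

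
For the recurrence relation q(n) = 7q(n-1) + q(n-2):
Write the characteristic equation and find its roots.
Substitute q(n) = rⁿ and divide through by rⁿ⁻²: r² - 7r - 1 = 0
Discriminant: 7² + 4·1 = 53, not a perfect square, so by the quadratic formula r = (7 ± √53)/2.
General solution: q(n) = A·r₁ⁿ + B·r₂ⁿ where r₁,r₂ = (7 ± √53)/2

Characteristic: r² - 7r - 1 = 0, Roots: r = (7 ± √53)/2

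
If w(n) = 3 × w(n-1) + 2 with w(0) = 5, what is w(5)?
Computing step by step:
w(0) = 5
w(1) = 3 × 5 + 2 = 17
w(2) = 3 × 17 + 2 = 53
w(3) = 3 × 53 + 2 = 161
w(4) = 3 × 161 + 2 = 485
w(5) = 3 × 485 + 2 = 1457

1457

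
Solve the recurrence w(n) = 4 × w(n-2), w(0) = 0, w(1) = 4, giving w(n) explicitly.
Recurrence: w(n) = 4 × w(n-2), initial: w(0) = 0, w(1) = 4.
Characteristic equation: r² - 4 = 0, which factors as (r - 2)(r + 2) = 0, so r = 2, -2. General solution w(n) = A·2ⁿ + B·(-2)ⁿ. From w(0) = 0: A + B = 0. From w(1) = 4: 2A - 2B = 4. Solving gives A = 1, B = -1.

w(n) = 2ⁿ - (-2)ⁿ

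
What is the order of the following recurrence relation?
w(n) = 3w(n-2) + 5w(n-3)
The order is the largest lag k for which w(n-k) appears. Here the deepest term is w(n-3), so the order is 3.

Order 3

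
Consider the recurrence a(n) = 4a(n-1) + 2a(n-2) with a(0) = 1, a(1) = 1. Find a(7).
Computing the sequence terms:
1, 1, 6, 26, 116, 516, 2296, 10216

10216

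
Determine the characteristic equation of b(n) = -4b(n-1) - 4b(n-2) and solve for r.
Substitute b(n) = rⁿ and divide through by rⁿ⁻²: r² + 4r + 4 = 0
Factor: (r + 2)² = 0, so r = -2 (double root).
General solution: b(n) = (A + Bn)·(-2)ⁿ

Characteristic: r² + 4r + 4 = 0, Roots: r = -2 (double root)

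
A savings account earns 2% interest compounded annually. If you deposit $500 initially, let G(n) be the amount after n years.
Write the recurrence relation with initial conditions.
Each year the balance grows by 2%, i.e. is multiplied by 1 + 2/100 = 1.02, so G(n) = 1.02 × G(n-1). The initial deposit gives G(0) = 500.
Unrolling gives the closed form G(n) = 500 × (1.02)ⁿ.

G(n) = 1.02 × G(n-1), G(0) = 500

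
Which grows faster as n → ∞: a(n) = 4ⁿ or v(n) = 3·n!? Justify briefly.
Comparing growth rates:
Growth-rate hierarchy: log n ≺ any polynomial ≺ any exponential cⁿ (c>1) ≺ n! ≺ nⁿ.
factorial dominates exponential base 4 asymptotically.

v(n) grows faster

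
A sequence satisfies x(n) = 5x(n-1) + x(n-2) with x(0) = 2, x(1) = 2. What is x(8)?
Computing the sequence terms:
2, 2, 12, 62, 322, 1672, 8682, 45082, 234092

234092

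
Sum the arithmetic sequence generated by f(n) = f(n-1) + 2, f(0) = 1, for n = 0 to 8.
Computing the sequence terms: 1, 3, 5, 7, 9, 11, 13, 15, 17
Adding these values together:

81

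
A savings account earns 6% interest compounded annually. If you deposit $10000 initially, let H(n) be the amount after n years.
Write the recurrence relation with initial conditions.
Each year the balance grows by 6%, i.e. is multiplied by 1 + 6/100 = 1.06, so H(n) = 1.06 × H(n-1). The initial deposit gives H(0) = 10000.
Unrolling gives the closed form H(n) = 10000 × (1.06)ⁿ.

H(n) = 1.06 × H(n-1), H(0) = 10000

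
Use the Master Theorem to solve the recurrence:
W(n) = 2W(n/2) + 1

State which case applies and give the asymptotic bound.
Master Theorem template: W(n) = a·W(n/b) + f(n).
Here: a=2, b=2, f(n)=1
Compute log_b(a) = log_2(2) = 1.
f(n) = 1 = O(n^(1-ε)) with ε = 1. Case 1: W(n) = Θ(n^log_b(a)) = Θ(n).

Case 1: W(n) = Θ(n)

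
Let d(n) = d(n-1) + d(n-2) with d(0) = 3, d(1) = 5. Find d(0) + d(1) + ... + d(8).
Computing the sequence terms: 3, 5, 8, 13, 21, 34, 55, 89, 144
Adding these values together:

372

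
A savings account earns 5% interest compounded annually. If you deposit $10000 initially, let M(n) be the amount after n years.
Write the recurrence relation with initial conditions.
Each year the balance grows by 5%, i.e. is multiplied by 1 + 5/100 = 1.05, so M(n) = 1.05 × M(n-1). The initial deposit gives M(0) = 10000.
Unrolling gives the closed form M(n) = 10000 × (1.05)ⁿ.

M(n) = 1.05 × M(n-1), M(0) = 10000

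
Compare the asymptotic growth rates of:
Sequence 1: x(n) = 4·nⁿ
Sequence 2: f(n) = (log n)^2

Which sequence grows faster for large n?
Comparing growth rates:
Growth-rate hierarchy: log n ≺ any polynomial ≺ any exponential cⁿ (c>1) ≺ n! ≺ nⁿ.
super-exponential nⁿ dominates polylogarithmic (log n)^2 asymptotically.

x(n) grows faster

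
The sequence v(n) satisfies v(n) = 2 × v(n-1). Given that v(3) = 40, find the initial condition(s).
In general v(n) = 2ⁿ · v(0). At n = 3: v(0) = v(3) / 2^3 = 40 / 8 = 5.

v(0) = 5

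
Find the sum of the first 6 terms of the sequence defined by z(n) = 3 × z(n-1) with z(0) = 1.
Computing the sequence terms: 1, 3, 9, 27, 81, 243
Adding these values together:

364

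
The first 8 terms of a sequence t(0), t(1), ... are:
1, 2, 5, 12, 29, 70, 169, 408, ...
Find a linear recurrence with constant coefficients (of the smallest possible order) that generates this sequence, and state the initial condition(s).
Look for the lowest-order linear relation among consecutive terms.
Observation: t(n) - 2·t(n-1) - (1)·t(n-2) = 0 holds for the shown terms, and no order-1 relation t(n) = α·t(n-1) + β fits.
Check at n=3: 2·5 + (1)·2 = 12. ✓

t(n) = 2t(n-1) + t(n-2), t(0) = 1, t(1) = 2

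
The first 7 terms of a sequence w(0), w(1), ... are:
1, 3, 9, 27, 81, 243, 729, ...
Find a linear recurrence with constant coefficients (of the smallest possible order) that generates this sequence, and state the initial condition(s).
Look for the lowest-order linear relation among consecutive terms.
Observation: each term is 3× the previous.
Check at n=2: 3·3 = 9. ✓

w(n) = 3 × w(n-1), w(0) = 1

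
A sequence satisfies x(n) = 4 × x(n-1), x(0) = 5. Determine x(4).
Computing step by step:
x(0) = 5
x(1) = 4 × 5 = 20
x(2) = 4 × 20 = 80
x(3) = 4 × 80 = 320
x(4) = 4 × 320 = 1280

1280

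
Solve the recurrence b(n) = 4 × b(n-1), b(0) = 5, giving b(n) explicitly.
Recurrence: b(n) = 4 × b(n-1), initial: b(0) = 5.
Each term is 4 times the previous, so this is geometric with ratio 4. After n steps: b(n) = b(0)·4ⁿ = 5·4ⁿ.

b(n) = 5·4ⁿ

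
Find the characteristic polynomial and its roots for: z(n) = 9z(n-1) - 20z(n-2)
Substitute z(n) = rⁿ and divide through by rⁿ⁻²: r² - 9r + 20 = 0
Factor: (r - 4)(r - 5) = 0, so r = 4, 5.
General solution: z(n) = A·4ⁿ + B·5ⁿ

Characteristic: r² - 9r + 20 = 0, Roots: r = 4, 5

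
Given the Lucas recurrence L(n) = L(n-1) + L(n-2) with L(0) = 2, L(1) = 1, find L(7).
Computing the sequence terms:
2, 1, 3, 4, 7, 11, 18, 29

29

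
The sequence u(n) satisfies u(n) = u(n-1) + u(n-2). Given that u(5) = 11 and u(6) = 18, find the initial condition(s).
Work backwards using u(k) = u(k+2) - u(k+1):
u(4) = u(6) - u(5) = 18 - 11 = 7
u(3) = u(5) - u(4) = 11 - 7 = 4
u(2) = u(4) - u(3) = 7 - 4 = 3
u(1) = u(3) - u(2) = 4 - 3 = 1
u(0) = u(2) - u(1) = 3 - 1 = 2

u(0) = 2, u(1) = 1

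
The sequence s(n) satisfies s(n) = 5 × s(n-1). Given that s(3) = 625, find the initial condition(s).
In general s(n) = 5ⁿ · s(0). At n = 3: s(0) = s(3) / 5^3 = 625 / 125 = 5.

s(0) = 5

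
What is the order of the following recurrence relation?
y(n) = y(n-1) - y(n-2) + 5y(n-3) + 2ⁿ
The order is the largest lag k for which y(n-k) appears. Here the deepest term is y(n-3) (the 2ⁿ term is non-homogeneous and does not affect the order), so the order is 3.

Order 3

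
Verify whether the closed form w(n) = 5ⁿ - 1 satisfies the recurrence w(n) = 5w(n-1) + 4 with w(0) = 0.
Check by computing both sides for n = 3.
From the recurrence with w(0) = 0:
  w(0) = 0, w(1) = 4, w(2) = 24, w(3) = 124
  so the recurrence gives w(3) = 124.
From the proposed closed form w(n) = 5ⁿ - 1:
  w(3) = 124.
Both sides give 124 at n = 3, and the initial condition(s) match, so the closed form is consistent.

Yes, the closed form is correct.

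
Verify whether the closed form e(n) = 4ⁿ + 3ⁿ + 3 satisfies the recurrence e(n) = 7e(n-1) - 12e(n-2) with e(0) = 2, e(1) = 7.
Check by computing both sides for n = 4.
From the recurrence with e(0) = 2, e(1) = 7:
  e(0) = 2, e(1) = 7, e(2) = 25, e(3) = 91, e(4) = 337
  so the recurrence gives e(4) = 337.
From the proposed closed form e(n) = 4ⁿ + 3ⁿ + 3:
  e(4) = 340.
The recurrence gives 337 but the closed form gives 340, so the closed form does not satisfy the recurrence.

No, the closed form is incorrect.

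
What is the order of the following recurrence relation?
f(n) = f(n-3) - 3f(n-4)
The order is the largest lag k for which f(n-k) appears. Here the deepest term is f(n-4), so the order is 4.

Order 4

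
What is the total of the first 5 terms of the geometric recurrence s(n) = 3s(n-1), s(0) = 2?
Computing the sequence terms: 2, 6, 18, 54, 162
Adding these values together:

242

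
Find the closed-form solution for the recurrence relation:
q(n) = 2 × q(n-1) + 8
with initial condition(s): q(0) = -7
Recurrence: q(n) = 2 × q(n-1) + 8, initial: q(0) = -7.
Try q(n) = A·2ⁿ + C. Substituting: A·2ⁿ + C = 2(A·2ⁿ⁻¹ + C) + 8 = A·2ⁿ + 2C + 8, so C = 2C + 8, giving C = -8. Then q(0) = A - 8 = -7 gives A = 1.

q(n) = 2ⁿ - 8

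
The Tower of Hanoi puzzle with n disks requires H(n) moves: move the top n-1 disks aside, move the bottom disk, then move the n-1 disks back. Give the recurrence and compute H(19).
Moving n disks = move the top n-1 disks aside (H(n-1) moves) + move the largest disk (1 move) + move the n-1 disks back on top (H(n-1) moves), so H(n) = 2H(n-1) + 1, with H(1) = 1 (a single disk takes one move).
First terms: 1, 3, 7, 15, 31, 63, … — each is one less than a power of 2. Indeed H(n) + 1 = 2(H(n-1) + 1) with H(1) + 1 = 2, so H(n) + 1 = 2ⁿ and H(n) = 2ⁿ - 1.
Hence H(19) = 2^19 - 1 = 524288 - 1 = 524287.

H(n) = 2H(n-1) + 1, H(1) = 1; H(19) = 524287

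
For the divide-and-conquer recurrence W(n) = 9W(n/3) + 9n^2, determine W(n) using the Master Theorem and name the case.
Master Theorem template: W(n) = a·W(n/b) + f(n).
Here: a=9, b=3, f(n)=9n^2
Compute log_b(a) = log_3(9) = 2.
f(n) = 9n^2 = Θ(n^2). Case 2: W(n) = Θ(n^2 log n).

Case 2: W(n) = Θ(n^2 log n)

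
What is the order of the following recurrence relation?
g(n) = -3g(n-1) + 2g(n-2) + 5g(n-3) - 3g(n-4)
The order is the largest lag k for which g(n-k) appears. Here the deepest term is g(n-4), so the order is 4.

Order 4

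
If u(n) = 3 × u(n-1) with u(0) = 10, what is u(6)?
Computing step by step:
u(0) = 10
u(1) = 3 × 10 = 30
u(2) = 3 × 30 = 90
u(3) = 3 × 90 = 270
u(4) = 3 × 270 = 810
u(5) = 3 × 810 = 2430
u(6) = 3 × 2430 = 7290

7290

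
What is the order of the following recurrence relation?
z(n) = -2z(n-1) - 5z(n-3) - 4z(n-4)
The order is the largest lag k for which z(n-k) appears. Here the deepest term is z(n-4), so the order is 4.

Order 4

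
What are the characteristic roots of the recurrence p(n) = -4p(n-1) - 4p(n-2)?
Substitute p(n) = rⁿ and divide through by rⁿ⁻²: r² + 4r + 4 = 0
Factor: (r + 2)² = 0, so r = -2 (double root).
General solution: p(n) = (A + Bn)·(-2)ⁿ

Characteristic: r² + 4r + 4 = 0, Roots: r = -2 (double root)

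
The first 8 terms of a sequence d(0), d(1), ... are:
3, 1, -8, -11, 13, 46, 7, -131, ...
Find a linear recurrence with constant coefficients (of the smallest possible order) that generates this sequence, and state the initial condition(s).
Look for the lowest-order linear relation among consecutive terms.
Observation: d(n) - 1·d(n-1) - (-3)·d(n-2) = 0 holds for the shown terms, and no order-1 relation d(n) = α·d(n-1) + β fits.
Check at n=3: 1·-8 + (-3)·1 = -11. ✓

d(n) = d(n-1) - 3d(n-2), d(0) = 3, d(1) = 1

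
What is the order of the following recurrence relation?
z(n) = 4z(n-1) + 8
The order is the largest lag k for which z(n-k) appears. Here the deepest term is z(n-1) (the 8 term is non-homogeneous and does not affect the order), so the order is 1.

Order 1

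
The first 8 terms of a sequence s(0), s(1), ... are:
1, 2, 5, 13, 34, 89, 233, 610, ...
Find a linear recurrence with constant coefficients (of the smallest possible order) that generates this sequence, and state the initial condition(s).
Look for the lowest-order linear relation among consecutive terms.
Observation: s(n) - 3·s(n-1) - (-1)·s(n-2) = 0 holds for the shown terms, and no order-1 relation s(n) = α·s(n-1) + β fits.
Check at n=3: 3·5 + (-1)·2 = 13. ✓

s(n) = 3s(n-1) - s(n-2), s(0) = 1, s(1) = 2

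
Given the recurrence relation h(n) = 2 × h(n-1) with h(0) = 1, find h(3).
Computing step by step:
h(0) = 1
h(1) = 2 × 1 = 2
h(2) = 2 × 2 = 4
h(3) = 2 × 4 = 8

8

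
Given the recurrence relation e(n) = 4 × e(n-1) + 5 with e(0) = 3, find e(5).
Computing step by step:
e(0) = 3
e(1) = 4 × 3 + 5 = 17
e(2) = 4 × 17 + 5 = 73
e(3) = 4 × 73 + 5 = 297
e(4) = 4 × 297 + 5 = 1193
e(5) = 4 × 1193 + 5 = 4777

4777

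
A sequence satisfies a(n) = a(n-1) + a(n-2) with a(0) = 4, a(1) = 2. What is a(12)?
Computing the sequence terms:
4, 2, 6, 8, 14, 22, 36, 58, 94, 152, 246, 398, 644

644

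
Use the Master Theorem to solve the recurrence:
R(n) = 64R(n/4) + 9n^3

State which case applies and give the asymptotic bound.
Master Theorem template: R(n) = a·R(n/b) + f(n).
Here: a=64, b=4, f(n)=9n^3
Compute log_b(a) = log_4(64) = 3.
f(n) = 9n^3 = Θ(n^3). Case 2: R(n) = Θ(n^3 log n).

Case 2: R(n) = Θ(n^3 log n)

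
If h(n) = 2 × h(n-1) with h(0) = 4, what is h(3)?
Computing step by step:
h(0) = 4
h(1) = 2 × 4 = 8
h(2) = 2 × 8 = 16
h(3) = 2 × 16 = 32

32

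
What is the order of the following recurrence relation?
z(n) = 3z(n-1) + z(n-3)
The order is the largest lag k for which z(n-k) appears. Here the deepest term is z(n-3), so the order is 3.

Order 3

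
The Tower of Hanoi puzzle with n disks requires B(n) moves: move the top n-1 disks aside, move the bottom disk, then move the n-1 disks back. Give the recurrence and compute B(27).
Moving n disks = move the top n-1 disks aside (B(n-1) moves) + move the largest disk (1 move) + move the n-1 disks back on top (B(n-1) moves), so B(n) = 2B(n-1) + 1, with B(1) = 1 (a single disk takes one move).
First terms: 1, 3, 7, 15, 31, 63, … — each is one less than a power of 2. Indeed B(n) + 1 = 2(B(n-1) + 1) with B(1) + 1 = 2, so B(n) + 1 = 2ⁿ and B(n) = 2ⁿ - 1.
Hence B(27) = 2^27 - 1 = 134217728 - 1 = 134217727.

B(n) = 2B(n-1) + 1, B(1) = 1; B(27) = 134217727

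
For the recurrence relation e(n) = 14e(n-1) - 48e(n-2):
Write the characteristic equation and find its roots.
Substitute e(n) = rⁿ and divide through by rⁿ⁻²: r² - 14r + 48 = 0
Factor: (r - 6)(r - 8) = 0, so r = 6, 8.
General solution: e(n) = A·6ⁿ + B·8ⁿ

Characteristic: r² - 14r + 48 = 0, Roots: r = 6, 8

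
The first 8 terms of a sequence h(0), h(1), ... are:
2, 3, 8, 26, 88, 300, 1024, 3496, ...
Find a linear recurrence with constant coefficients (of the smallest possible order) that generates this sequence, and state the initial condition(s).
Look for the lowest-order linear relation among consecutive terms.
Observation: h(n) - 4·h(n-1) - (-2)·h(n-2) = 0 holds for the shown terms, and no order-1 relation h(n) = α·h(n-1) + β fits.
Check at n=3: 4·8 + (-2)·3 = 26. ✓

h(n) = 4h(n-1) - 2h(n-2), h(0) = 2, h(1) = 3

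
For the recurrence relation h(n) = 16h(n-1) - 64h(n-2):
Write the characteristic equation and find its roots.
Substitute h(n) = rⁿ and divide through by rⁿ⁻²: r² - 16r + 64 = 0
Factor: (r - 8)² = 0, so r = 8 (double root).
General solution: h(n) = (A + Bn)·8ⁿ

Characteristic: r² - 16r + 64 = 0, Roots: r = 8 (double root)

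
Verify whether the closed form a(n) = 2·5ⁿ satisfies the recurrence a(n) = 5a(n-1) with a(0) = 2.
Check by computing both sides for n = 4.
From the recurrence with a(0) = 2:
  a(0) = 2, a(1) = 10, a(2) = 50, a(3) = 250, a(4) = 1250
  so the recurrence gives a(4) = 1250.
From the proposed closed form a(n) = 2·5ⁿ:
  a(4) = 1250.
Both sides give 1250 at n = 4, and the initial condition(s) match, so the closed form is consistent.

Yes, the closed form is correct.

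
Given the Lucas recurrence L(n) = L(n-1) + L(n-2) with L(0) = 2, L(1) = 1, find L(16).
Computing the sequence terms:
2, 1, 3, 4, 7, 11, 18, 29, 47, 76, 123, 199, 322, 521, 843, 1364, 2207

2207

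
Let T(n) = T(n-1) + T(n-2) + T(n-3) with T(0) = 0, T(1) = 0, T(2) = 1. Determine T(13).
Computing the sequence terms:
0, 0, 1, 1, 2, 4, 7, 13, 24, 44, 81, 149, 274, 504

504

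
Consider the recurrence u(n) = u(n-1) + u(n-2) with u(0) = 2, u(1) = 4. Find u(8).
Computing the sequence terms:
2, 4, 6, 10, 16, 26, 42, 68, 110

110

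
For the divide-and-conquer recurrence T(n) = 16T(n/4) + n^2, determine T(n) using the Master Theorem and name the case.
Master Theorem template: T(n) = a·T(n/b) + f(n).
Here: a=16, b=4, f(n)=n^2
Compute log_b(a) = log_4(16) = 2.
f(n) = n^2 = Θ(n^2). Case 2: T(n) = Θ(n^2 log n).

Case 2: T(n) = Θ(n^2 log n)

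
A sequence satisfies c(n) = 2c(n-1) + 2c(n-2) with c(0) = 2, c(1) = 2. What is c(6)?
Computing the sequence terms:
2, 2, 8, 20, 56, 152, 416

416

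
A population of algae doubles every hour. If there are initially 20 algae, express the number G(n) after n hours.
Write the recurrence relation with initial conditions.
Each hour multiplies the count by 2, so the count after n hours depends only on the count after n-1 hours: G(n) = 2 × G(n-1). The starting count gives G(0) = 20.
Unrolling n times gives the closed form G(n) = 20 × 2ⁿ.

G(n) = 2 × G(n-1), G(0) = 20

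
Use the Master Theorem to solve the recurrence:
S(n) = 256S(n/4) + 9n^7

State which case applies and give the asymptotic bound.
Master Theorem template: S(n) = a·S(n/b) + f(n).
Here: a=256, b=4, f(n)=9n^7
Compute log_b(a) = log_4(256) = 4.
f(n) = 9n^7 = Ω(n^(4+ε)) with ε = 3, and the regularity condition holds (a·f(n/b) = (a/b^7)·f(n) with a/b^7 = 4^-3 < 1). Case 3: S(n) = Θ(f(n)) = Θ(n^7).

Case 3: S(n) = Θ(n^7)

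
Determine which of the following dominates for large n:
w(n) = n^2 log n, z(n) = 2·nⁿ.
Comparing growth rates:
Growth-rate hierarchy: log n ≺ any polynomial ≺ any exponential cⁿ (c>1) ≺ n! ≺ nⁿ.
super-exponential nⁿ dominates polynomial degree 2 (with log factor) asymptotically.

z(n) grows faster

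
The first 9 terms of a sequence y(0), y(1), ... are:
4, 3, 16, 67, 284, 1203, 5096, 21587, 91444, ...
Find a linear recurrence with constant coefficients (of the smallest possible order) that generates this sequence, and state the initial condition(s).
Look for the lowest-order linear relation among consecutive terms.
Observation: y(n) - 4·y(n-1) - (1)·y(n-2) = 0 holds for the shown terms, and no order-1 relation y(n) = α·y(n-1) + β fits.
Check at n=3: 4·16 + (1)·3 = 67. ✓

y(n) = 4y(n-1) + y(n-2), y(0) = 4, y(1) = 3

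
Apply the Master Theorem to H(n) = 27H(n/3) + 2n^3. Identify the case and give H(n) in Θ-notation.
Master Theorem template: H(n) = a·H(n/b) + f(n).
Here: a=27, b=3, f(n)=2n^3
Compute log_b(a) = log_3(27) = 3.
f(n) = 2n^3 = Θ(n^3). Case 2: H(n) = Θ(n^3 log n).

Case 2: H(n) = Θ(n^3 log n)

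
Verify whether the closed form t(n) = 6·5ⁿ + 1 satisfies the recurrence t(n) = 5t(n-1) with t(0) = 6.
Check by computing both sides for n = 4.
From the recurrence with t(0) = 6:
  t(0) = 6, t(1) = 30, t(2) = 150, t(3) = 750, t(4) = 3750
  so the recurrence gives t(4) = 3750.
From the proposed closed form t(n) = 6·5ⁿ + 1:
  t(4) = 3751.
The recurrence gives 3750 but the closed form gives 3751, so the closed form does not satisfy the recurrence.

No, the closed form is incorrect.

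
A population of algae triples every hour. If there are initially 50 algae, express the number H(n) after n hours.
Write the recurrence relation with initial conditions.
Each hour multiplies the count by 3, so the count after n hours depends only on the count after n-1 hours: H(n) = 3 × H(n-1). The starting count gives H(0) = 50.
Unrolling n times gives the closed form H(n) = 50 × 3ⁿ.

H(n) = 3 × H(n-1), H(0) = 50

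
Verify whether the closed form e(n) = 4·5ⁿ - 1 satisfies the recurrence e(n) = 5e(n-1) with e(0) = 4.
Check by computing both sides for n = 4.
From the recurrence with e(0) = 4:
  e(0) = 4, e(1) = 20, e(2) = 100, e(3) = 500, e(4) = 2500
  so the recurrence gives e(4) = 2500.
From the proposed closed form e(n) = 4·5ⁿ - 1:
  e(4) = 2499.
The recurrence gives 2500 but the closed form gives 2499, so the closed form does not satisfy the recurrence.

No, the closed form is incorrect.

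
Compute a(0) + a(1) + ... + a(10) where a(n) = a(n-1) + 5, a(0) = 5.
Computing the sequence terms: 5, 10, 15, 20, 25, 30, 35, 40, 45, 50, 55
Adding these values together:

330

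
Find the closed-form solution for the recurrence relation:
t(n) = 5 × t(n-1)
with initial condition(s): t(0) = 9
Recurrence: t(n) = 5 × t(n-1), initial: t(0) = 9.
Each term is 5 times the previous, so this is geometric with ratio 5. After n steps: t(n) = t(0)·5ⁿ = 9·5ⁿ.

t(n) = 9·5ⁿ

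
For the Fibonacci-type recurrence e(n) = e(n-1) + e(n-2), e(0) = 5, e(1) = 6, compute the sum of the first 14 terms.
Computing the sequence terms: 5, 6, 11, 17, 28, 45, 73, 118, 191, 309, 500, 809, 1309, 2118
Adding these values together:

5539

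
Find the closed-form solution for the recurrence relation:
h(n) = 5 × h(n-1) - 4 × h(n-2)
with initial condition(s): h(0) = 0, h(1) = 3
Recurrence: h(n) = 5 × h(n-1) - 4 × h(n-2), initial: h(0) = 0, h(1) = 3.
Characteristic equation: r² - 5r + 4 = 0, which factors as (r - 4)(r - 1) = 0, so r = 4, 1. General solution h(n) = A·4ⁿ + B·1ⁿ. From h(0) = 0: A + B = 0. From h(1) = 3: 4A + 1B = 3. Solving gives A = 1, B = -1.

h(n) = 4ⁿ - 1ⁿ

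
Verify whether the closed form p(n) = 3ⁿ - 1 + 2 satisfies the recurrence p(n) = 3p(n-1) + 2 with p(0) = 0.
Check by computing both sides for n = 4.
From the recurrence with p(0) = 0:
  p(0) = 0, p(1) = 2, p(2) = 8, p(3) = 26, p(4) = 80
  so the recurrence gives p(4) = 80.
From the proposed closed form p(n) = 3ⁿ - 1 + 2:
  p(4) = 82.
The recurrence gives 80 but the closed form gives 82, so the closed form does not satisfy the recurrence.

No, the closed form is incorrect.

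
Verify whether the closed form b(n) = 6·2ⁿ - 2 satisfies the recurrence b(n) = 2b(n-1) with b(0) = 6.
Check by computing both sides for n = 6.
From the recurrence with b(0) = 6:
  b(0) = 6, b(1) = 12, b(2) = 24, b(3) = 48, b(4) = 96, b(5) = 192, b(6) = 384
  so the recurrence gives b(6) = 384.
From the proposed closed form b(n) = 6·2ⁿ - 2:
  b(6) = 382.
The recurrence gives 384 but the closed form gives 382, so the closed form does not satisfy the recurrence.

No, the closed form is incorrect.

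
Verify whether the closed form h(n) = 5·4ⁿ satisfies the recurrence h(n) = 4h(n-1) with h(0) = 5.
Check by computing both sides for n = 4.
From the recurrence with h(0) = 5:
  h(0) = 5, h(1) = 20, h(2) = 80, h(3) = 320, h(4) = 1280
  so the recurrence gives h(4) = 1280.
From the proposed closed form h(n) = 5·4ⁿ:
  h(4) = 1280.
Both sides give 1280 at n = 4, and the initial condition(s) match, so the closed form is consistent.

Yes, the closed form is correct.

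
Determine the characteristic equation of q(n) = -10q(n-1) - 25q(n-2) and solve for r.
Substitute q(n) = rⁿ and divide through by rⁿ⁻²: r² + 10r + 25 = 0
Factor: (r + 5)² = 0, so r = -5 (double root).
General solution: q(n) = (A + Bn)·(-5)ⁿ

Characteristic: r² + 10r + 25 = 0, Roots: r = -5 (double root)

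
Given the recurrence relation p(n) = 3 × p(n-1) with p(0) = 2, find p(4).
Computing step by step:
p(0) = 2
p(1) = 3 × 2 = 6
p(2) = 3 × 6 = 18
p(3) = 3 × 18 = 54
p(4) = 3 × 54 = 162

162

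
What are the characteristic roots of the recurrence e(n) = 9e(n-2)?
Substitute e(n) = rⁿ and divide through by rⁿ⁻²: r² - 9 = 0
Factor: (r - 3)(r + 3) = 0, so r = 3, -3.
General solution: e(n) = A·3ⁿ + B·(-3)ⁿ

Characteristic: r² - 9 = 0, Roots: r = 3, -3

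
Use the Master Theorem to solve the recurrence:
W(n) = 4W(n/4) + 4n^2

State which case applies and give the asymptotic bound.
Master Theorem template: W(n) = a·W(n/b) + f(n).
Here: a=4, b=4, f(n)=4n^2
Compute log_b(a) = log_4(4) = 1.
f(n) = 4n^2 = Ω(n^(1+ε)) with ε = 1, and the regularity condition holds (a·f(n/b) = (a/b^2)·f(n) with a/b^2 = 4^-1 < 1). Case 3: W(n) = Θ(f(n)) = Θ(n^2).

Case 3: W(n) = Θ(n^2)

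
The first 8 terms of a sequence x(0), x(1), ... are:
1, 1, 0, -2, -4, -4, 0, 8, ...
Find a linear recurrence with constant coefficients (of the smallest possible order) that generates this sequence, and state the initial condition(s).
Look for the lowest-order linear relation among consecutive terms.
Observation: x(n) - 2·x(n-1) - (-2)·x(n-2) = 0 holds for the shown terms, and no order-1 relation x(n) = α·x(n-1) + β fits.
Check at n=3: 2·0 + (-2)·1 = -2. ✓

x(n) = 2x(n-1) - 2x(n-2), x(0) = 1, x(1) = 1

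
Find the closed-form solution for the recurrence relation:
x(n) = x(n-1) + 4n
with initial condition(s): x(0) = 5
Recurrence: x(n) = x(n-1) + 4n, initial: x(0) = 5.
Telescoping: x(n) = x(0) + 4·Σᵢ₌₁ⁿ i = 5 + 4·n(n+1)/2.

x(n) = 4·n(n+1)/2 + 5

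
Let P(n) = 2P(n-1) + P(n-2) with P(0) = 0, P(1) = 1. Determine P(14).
Computing the sequence terms:
0, 1, 2, 5, 12, 29, 70, 169, 408, 985, 2378, 5741, 13860, 33461, 80782

80782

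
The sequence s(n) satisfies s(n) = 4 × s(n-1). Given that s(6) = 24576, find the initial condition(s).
In general s(n) = 4ⁿ · s(0). At n = 6: s(0) = s(6) / 4^6 = 24576 / 4096 = 6.

s(0) = 6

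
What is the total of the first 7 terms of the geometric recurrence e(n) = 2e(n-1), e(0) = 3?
Computing the sequence terms: 3, 6, 12, 24, 48, 96, 192
Adding these values together:

381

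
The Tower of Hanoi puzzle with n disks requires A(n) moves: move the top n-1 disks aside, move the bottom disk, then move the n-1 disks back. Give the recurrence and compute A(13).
Moving n disks = move the top n-1 disks aside (A(n-1) moves) + move the largest disk (1 move) + move the n-1 disks back on top (A(n-1) moves), so A(n) = 2A(n-1) + 1, with A(1) = 1 (a single disk takes one move).
First terms: 1, 3, 7, 15, 31, 63, … — each is one less than a power of 2. Indeed A(n) + 1 = 2(A(n-1) + 1) with A(1) + 1 = 2, so A(n) + 1 = 2ⁿ and A(n) = 2ⁿ - 1.
Hence A(13) = 2^13 - 1 = 8192 - 1 = 8191.

A(n) = 2A(n-1) + 1, A(1) = 1; A(13) = 8191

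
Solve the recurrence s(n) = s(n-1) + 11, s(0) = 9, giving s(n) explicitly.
Recurrence: s(n) = s(n-1) + 11, initial: s(0) = 9.
Each step adds 11, so s(n) = s(0) + 11n = 11n + 9.

s(n) = 11n + 9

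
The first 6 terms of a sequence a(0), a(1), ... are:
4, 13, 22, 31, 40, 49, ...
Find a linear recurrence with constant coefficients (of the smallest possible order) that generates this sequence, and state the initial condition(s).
Look for the lowest-order linear relation among consecutive terms.
Observation: consecutive differences are constant (= 9).
Check at n=2: 1·13 + 9 = 22. ✓

a(n) = a(n-1) + 9, a(0) = 4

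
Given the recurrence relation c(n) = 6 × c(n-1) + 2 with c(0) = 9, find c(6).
Computing step by step:
c(0) = 9
c(1) = 6 × 9 + 2 = 56
c(2) = 6 × 56 + 2 = 338
c(3) = 6 × 338 + 2 = 2030
c(4) = 6 × 2030 + 2 = 12182
c(5) = 6 × 12182 + 2 = 73094
c(6) = 6 × 73094 + 2 = 438566

438566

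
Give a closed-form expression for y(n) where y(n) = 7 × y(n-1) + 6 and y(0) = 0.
Recurrence: y(n) = 7 × y(n-1) + 6, initial: y(0) = 0.
Try y(n) = A·7ⁿ + C. Substituting: A·7ⁿ + C = 7(A·7ⁿ⁻¹ + C) + 6 = A·7ⁿ + 7C + 6, so C = 7C + 6, giving C = -1. Then y(0) = A - 1 = 0 gives A = 1.

y(n) = 7ⁿ - 1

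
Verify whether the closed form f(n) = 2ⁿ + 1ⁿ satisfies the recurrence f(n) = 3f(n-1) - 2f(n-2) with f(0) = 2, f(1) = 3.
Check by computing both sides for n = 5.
From the recurrence with f(0) = 2, f(1) = 3:
  f(0) = 2, f(1) = 3, f(2) = 5, f(3) = 9, f(4) = 17, f(5) = 33
  so the recurrence gives f(5) = 33.
From the proposed closed form f(n) = 2ⁿ + 1ⁿ:
  f(5) = 33.
Both sides give 33 at n = 5, and the initial condition(s) match, so the closed form is consistent.

Yes, the closed form is correct.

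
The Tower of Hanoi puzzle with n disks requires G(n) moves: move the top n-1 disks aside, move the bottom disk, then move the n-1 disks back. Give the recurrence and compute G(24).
Moving n disks = move the top n-1 disks aside (G(n-1) moves) + move the largest disk (1 move) + move the n-1 disks back on top (G(n-1) moves), so G(n) = 2G(n-1) + 1, with G(1) = 1 (a single disk takes one move).
First terms: 1, 3, 7, 15, 31, 63, … — each is one less than a power of 2. Indeed G(n) + 1 = 2(G(n-1) + 1) with G(1) + 1 = 2, so G(n) + 1 = 2ⁿ and G(n) = 2ⁿ - 1.
Hence G(24) = 2^24 - 1 = 16777216 - 1 = 16777215.

G(n) = 2G(n-1) + 1, G(1) = 1; G(24) = 16777215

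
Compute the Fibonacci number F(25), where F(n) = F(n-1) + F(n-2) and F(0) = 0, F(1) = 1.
Computing the sequence terms:
0, 1, 1, 2, 3, 5, 8, 13, 21, 34, 55, 89, 144, 233, 377, 610, 987, 1597, 2584, 4181, 6765, 10946, 17711, 28657, 46368, 75025

75025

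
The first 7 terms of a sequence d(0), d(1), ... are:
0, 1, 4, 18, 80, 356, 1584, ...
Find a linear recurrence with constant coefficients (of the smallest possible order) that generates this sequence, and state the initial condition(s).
Look for the lowest-order linear relation among consecutive terms.
Observation: d(n) - 4·d(n-1) - (2)·d(n-2) = 0 holds for the shown terms, and no order-1 relation d(n) = α·d(n-1) + β fits.
Check at n=3: 4·4 + (2)·1 = 18. ✓

d(n) = 4d(n-1) + 2d(n-2), d(0) = 0, d(1) = 1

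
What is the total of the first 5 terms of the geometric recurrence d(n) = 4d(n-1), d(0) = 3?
Computing the sequence terms: 3, 12, 48, 192, 768
Adding these values together:

1023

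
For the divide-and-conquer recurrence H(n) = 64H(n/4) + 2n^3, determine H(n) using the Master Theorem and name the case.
Master Theorem template: H(n) = a·H(n/b) + f(n).
Here: a=64, b=4, f(n)=2n^3
Compute log_b(a) = log_4(64) = 3.
f(n) = 2n^3 = Θ(n^3). Case 2: H(n) = Θ(n^3 log n).

Case 2: H(n) = Θ(n^3 log n)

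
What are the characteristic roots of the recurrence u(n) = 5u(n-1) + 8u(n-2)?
Substitute u(n) = rⁿ and divide through by rⁿ⁻²: r² - 5r - 8 = 0
Discriminant: 5² + 4·8 = 57, not a perfect square, so by the quadratic formula r = (5 ± √57)/2.
General solution: u(n) = A·r₁ⁿ + B·r₂ⁿ where r₁,r₂ = (5 ± √57)/2

Characteristic: r² - 5r - 8 = 0, Roots: r = (5 ± √57)/2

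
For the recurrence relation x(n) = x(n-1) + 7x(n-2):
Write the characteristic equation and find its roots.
Substitute x(n) = rⁿ and divide through by rⁿ⁻²: r² - r - 7 = 0
Discriminant: 1² + 4·7 = 29, not a perfect square, so by the quadratic formula r = (1 ± √29)/2.
General solution: x(n) = A·r₁ⁿ + B·r₂ⁿ where r₁,r₂ = (1 ± √29)/2

Characteristic: r² - r - 7 = 0, Roots: r = (1 ± √29)/2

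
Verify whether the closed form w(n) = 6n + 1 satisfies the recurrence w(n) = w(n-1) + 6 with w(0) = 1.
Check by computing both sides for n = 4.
From the recurrence with w(0) = 1:
  w(0) = 1, w(1) = 7, w(2) = 13, w(3) = 19, w(4) = 25
  so the recurrence gives w(4) = 25.
From the proposed closed form w(n) = 6n + 1:
  w(4) = 25.
Both sides give 25 at n = 4, and the initial condition(s) match, so the closed form is consistent.

Yes, the closed form is correct.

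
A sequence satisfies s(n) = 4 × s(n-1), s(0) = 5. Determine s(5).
Computing step by step:
s(0) = 5
s(1) = 4 × 5 = 20
s(2) = 4 × 20 = 80
s(3) = 4 × 80 = 320
s(4) = 4 × 320 = 1280
s(5) = 4 × 1280 = 5120

5120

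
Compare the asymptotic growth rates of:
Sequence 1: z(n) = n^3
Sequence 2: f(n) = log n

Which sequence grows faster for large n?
Comparing growth rates:
Growth-rate hierarchy: log n ≺ any polynomial ≺ any exponential cⁿ (c>1) ≺ n! ≺ nⁿ.
polynomial degree 3 dominates logarithmic asymptotically.

z(n) grows faster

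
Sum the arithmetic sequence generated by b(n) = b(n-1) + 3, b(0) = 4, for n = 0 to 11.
Computing the sequence terms: 4, 7, 10, 13, 16, 19, 22, 25, 28, 31, 34, 37
Adding these values together:

246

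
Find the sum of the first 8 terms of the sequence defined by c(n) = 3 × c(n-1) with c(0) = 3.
Computing the sequence terms: 3, 9, 27, 81, 243, 729, 2187, 6561
Adding these values together:

9840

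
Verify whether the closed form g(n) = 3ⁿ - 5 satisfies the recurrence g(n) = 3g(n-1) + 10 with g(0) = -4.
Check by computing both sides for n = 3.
From the recurrence with g(0) = -4:
  g(0) = -4, g(1) = -2, g(2) = 4, g(3) = 22
  so the recurrence gives g(3) = 22.
From the proposed closed form g(n) = 3ⁿ - 5:
  g(3) = 22.
Both sides give 22 at n = 3, and the initial condition(s) match, so the closed form is consistent.

Yes, the closed form is correct.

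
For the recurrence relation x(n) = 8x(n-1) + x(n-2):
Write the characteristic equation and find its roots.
Substitute x(n) = rⁿ and divide through by rⁿ⁻²: r² - 8r - 1 = 0
Discriminant: 8² + 4·1 = 68, not a perfect square, so by the quadratic formula r = (8 ± √68)/2.
General solution: x(n) = A·r₁ⁿ + B·r₂ⁿ where r₁,r₂ = (8 ± √68)/2

Characteristic: r² - 8r - 1 = 0, Roots: r = (8 ± √68)/2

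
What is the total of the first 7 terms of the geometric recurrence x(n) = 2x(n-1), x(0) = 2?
Computing the sequence terms: 2, 4, 8, 16, 32, 64, 128
Adding these values together:

254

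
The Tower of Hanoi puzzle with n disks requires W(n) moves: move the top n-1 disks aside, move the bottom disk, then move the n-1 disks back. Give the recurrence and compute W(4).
Moving n disks = move the top n-1 disks aside (W(n-1) moves) + move the largest disk (1 move) + move the n-1 disks back on top (W(n-1) moves), so W(n) = 2W(n-1) + 1, with W(1) = 1 (a single disk takes one move).
First terms: 1, 3, 7, 15, … — each is one less than a power of 2. Indeed W(n) + 1 = 2(W(n-1) + 1) with W(1) + 1 = 2, so W(n) + 1 = 2ⁿ and W(n) = 2ⁿ - 1.
Hence W(4) = 2^4 - 1 = 16 - 1 = 15.

W(n) = 2W(n-1) + 1, W(1) = 1; W(4) = 15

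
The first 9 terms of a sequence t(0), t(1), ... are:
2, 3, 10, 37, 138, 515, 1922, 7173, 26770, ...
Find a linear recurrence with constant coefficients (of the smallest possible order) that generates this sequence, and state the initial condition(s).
Look for the lowest-order linear relation among consecutive terms.
Observation: t(n) - 4·t(n-1) - (-1)·t(n-2) = 0 holds for the shown terms, and no order-1 relation t(n) = α·t(n-1) + β fits.
Check at n=3: 4·10 + (-1)·3 = 37. ✓

t(n) = 4t(n-1) - t(n-2), t(0) = 2, t(1) = 3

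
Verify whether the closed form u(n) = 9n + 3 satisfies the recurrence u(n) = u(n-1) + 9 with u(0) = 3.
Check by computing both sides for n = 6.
From the recurrence with u(0) = 3:
  u(0) = 3, u(1) = 12, u(2) = 21, u(3) = 30, u(4) = 39, u(5) = 48, u(6) = 57
  so the recurrence gives u(6) = 57.
From the proposed closed form u(n) = 9n + 3:
  u(6) = 57.
Both sides give 57 at n = 6, and the initial condition(s) match, so the closed form is consistent.

Yes, the closed form is correct.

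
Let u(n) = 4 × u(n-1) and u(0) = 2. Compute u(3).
Computing step by step:
u(0) = 2
u(1) = 4 × 2 = 8
u(2) = 4 × 8 = 32
u(3) = 4 × 32 = 128

128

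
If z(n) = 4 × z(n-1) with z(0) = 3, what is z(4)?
Computing step by step:
z(0) = 3
z(1) = 4 × 3 = 12
z(2) = 4 × 12 = 48
z(3) = 4 × 48 = 192
z(4) = 4 × 192 = 768

768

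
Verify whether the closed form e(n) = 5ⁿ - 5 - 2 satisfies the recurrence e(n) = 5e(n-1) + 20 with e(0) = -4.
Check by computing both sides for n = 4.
From the recurrence with e(0) = -4:
  e(0) = -4, e(1) = 0, e(2) = 20, e(3) = 120, e(4) = 620
  so the recurrence gives e(4) = 620.
From the proposed closed form e(n) = 5ⁿ - 5 - 2:
  e(4) = 618.
The recurrence gives 620 but the closed form gives 618, so the closed form does not satisfy the recurrence.

No, the closed form is incorrect.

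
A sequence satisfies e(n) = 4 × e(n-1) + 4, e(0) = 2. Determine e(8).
Computing step by step:
e(0) = 2
e(1) = 4 × 2 + 4 = 12
e(2) = 4 × 12 + 4 = 52
e(3) = 4 × 52 + 4 = 212
e(4) = 4 × 212 + 4 = 852
e(5) = 4 × 852 + 4 = 3412
e(6) = 4 × 3412 + 4 = 13652
e(7) = 4 × 13652 + 4 = 54612
e(8) = 4 × 54612 + 4 = 218452

218452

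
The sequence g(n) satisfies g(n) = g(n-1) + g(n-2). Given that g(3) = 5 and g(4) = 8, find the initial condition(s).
Work backwards using g(k) = g(k+2) - g(k+1):
g(2) = g(4) - g(3) = 8 - 5 = 3
g(1) = g(3) - g(2) = 5 - 3 = 2
g(0) = g(2) - g(1) = 3 - 2 = 1

g(0) = 1, g(1) = 2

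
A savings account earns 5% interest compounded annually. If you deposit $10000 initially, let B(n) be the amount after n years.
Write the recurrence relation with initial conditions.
Each year the balance grows by 5%, i.e. is multiplied by 1 + 5/100 = 1.05, so B(n) = 1.05 × B(n-1). The initial deposit gives B(0) = 10000.
Unrolling gives the closed form B(n) = 10000 × (1.05)ⁿ.

B(n) = 1.05 × B(n-1), B(0) = 10000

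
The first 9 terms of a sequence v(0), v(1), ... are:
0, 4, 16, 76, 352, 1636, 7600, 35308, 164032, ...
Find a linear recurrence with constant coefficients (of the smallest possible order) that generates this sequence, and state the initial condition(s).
Look for the lowest-order linear relation among consecutive terms.
Observation: v(n) - 4·v(n-1) - (3)·v(n-2) = 0 holds for the shown terms, and no order-1 relation v(n) = α·v(n-1) + β fits.
Check at n=3: 4·16 + (3)·4 = 76. ✓

v(n) = 4v(n-1) + 3v(n-2), v(0) = 0, v(1) = 4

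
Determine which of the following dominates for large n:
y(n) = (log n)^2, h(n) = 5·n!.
Comparing growth rates:
Growth-rate hierarchy: log n ≺ any polynomial ≺ any exponential cⁿ (c>1) ≺ n! ≺ nⁿ.
factorial dominates polylogarithmic (log n)^2 asymptotically.

h(n) grows faster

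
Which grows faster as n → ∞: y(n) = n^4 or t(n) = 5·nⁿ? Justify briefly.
Comparing growth rates:
Growth-rate hierarchy: log n ≺ any polynomial ≺ any exponential cⁿ (c>1) ≺ n! ≺ nⁿ.
super-exponential nⁿ dominates polynomial degree 4 asymptotically.

t(n) grows faster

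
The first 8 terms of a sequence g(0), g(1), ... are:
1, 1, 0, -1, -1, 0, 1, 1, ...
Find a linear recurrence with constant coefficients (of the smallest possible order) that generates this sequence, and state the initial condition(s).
Look for the lowest-order linear relation among consecutive terms.
Observation: g(n) - 1·g(n-1) - (-1)·g(n-2) = 0 holds for the shown terms, and no order-1 relation g(n) = α·g(n-1) + β fits.
Check at n=3: 1·0 + (-1)·1 = -1. ✓

g(n) = g(n-1) - g(n-2), g(0) = 1, g(1) = 1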